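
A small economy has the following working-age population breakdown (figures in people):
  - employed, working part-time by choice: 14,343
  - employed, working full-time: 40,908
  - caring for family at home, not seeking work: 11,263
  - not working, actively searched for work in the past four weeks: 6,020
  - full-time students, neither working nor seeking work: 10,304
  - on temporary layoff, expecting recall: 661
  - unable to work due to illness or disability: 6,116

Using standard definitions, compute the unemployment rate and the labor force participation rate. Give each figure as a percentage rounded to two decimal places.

Employed = 14,343 + 40,908 = 55,251.
Unemployed = 6,020 + 661 = 6,681 (jobless and actively searching, or on temporary layoff).
Labor force = 55,251 + 6,681 = 61,932.
Not in labor force = 11,263 + 10,304 + 6,116 = 27,683 (those not working and not actively searching are outside the labor force).
Civilian working-age population = 61,932 + 27,683 = 89,615.
Unemployment rate = 6,681 / 61,932 = 10.79%.
Labor force participation rate = 61,932 / 89,615 = 69.11%.

Unemployment rate ≈ 10.79%; labor force participation rate ≈ 69.11%.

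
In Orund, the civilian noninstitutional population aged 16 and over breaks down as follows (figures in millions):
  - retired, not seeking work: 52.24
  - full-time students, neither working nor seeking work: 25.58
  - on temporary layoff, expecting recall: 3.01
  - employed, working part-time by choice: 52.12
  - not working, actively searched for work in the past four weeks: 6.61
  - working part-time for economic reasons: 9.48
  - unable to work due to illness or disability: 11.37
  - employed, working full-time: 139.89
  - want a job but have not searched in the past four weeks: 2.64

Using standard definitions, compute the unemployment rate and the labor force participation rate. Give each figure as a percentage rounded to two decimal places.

Unemployment rate ≈ 4.56%; labor force participation rate ≈ 69.69%.

Employed = 52.12 + 9.48 + 139.89 = 201.49 million (anyone who worked, including part-time for economic reasons, counts as employed).
Unemployed = 3.01 + 6.61 = 9.62 million (jobless and actively searching, or on temporary layoff).
Labor force = 201.49 + 9.62 = 211.11 million.
Not in labor force = 52.24 + 25.58 + 11.37 + 2.64 = 91.83 million (those not working and not actively searching are outside the labor force — including those who want a job but have given up searching).
Civilian working-age population = 211.11 + 91.83 = 302.94 million.
Unemployment rate = 9.62 / 211.11 = 4.56%.
Labor force participation rate = 211.11 / 302.94 = 69.69%.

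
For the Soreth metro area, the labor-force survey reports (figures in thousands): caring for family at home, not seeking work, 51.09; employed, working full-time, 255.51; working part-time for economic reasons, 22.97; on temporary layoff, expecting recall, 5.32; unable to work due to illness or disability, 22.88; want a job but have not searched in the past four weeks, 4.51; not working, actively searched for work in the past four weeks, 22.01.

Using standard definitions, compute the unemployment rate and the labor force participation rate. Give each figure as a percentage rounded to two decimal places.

Employed = 255.51 + 22.97 = 278.48 thousand (anyone who worked, including part-time for economic reasons, counts as employed).
Unemployed = 5.32 + 22.01 = 27.33 thousand (jobless and actively searching, or on temporary layoff).
Labor force = 278.48 + 27.33 = 305.81 thousand.
Not in labor force = 51.09 + 22.88 + 4.51 = 78.48 thousand (those not working and not actively searching are outside the labor force — including those who want a job but have given up searching).
Civilian working-age population = 305.81 + 78.48 = 384.29 thousand.
Unemployment rate = 27.33 / 305.81 = 8.94%.
Labor force participation rate = 305.81 / 384.29 = 79.58%.

Unemployment rate ≈ 8.94%; labor force participation rate ≈ 79.58%.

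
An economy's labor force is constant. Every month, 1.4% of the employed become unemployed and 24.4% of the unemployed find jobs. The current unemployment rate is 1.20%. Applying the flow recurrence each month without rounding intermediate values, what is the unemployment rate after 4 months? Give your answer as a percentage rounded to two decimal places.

With a fixed labor force, u_{t+1} = u_t + s·(1−u_t) − f·u_t = u_t·(1−s−f) + s.
Here 1−s−f = 0.742 and s = 0.014.
u_1 = 0.012000 × 0.742 + 0.014 = 0.022904.
u_2 = 0.022904 × 0.742 + 0.014 = 0.030995.
u_3 = 0.030995 × 0.742 + 0.014 = 0.036998.
u_4 = 0.036998 × 0.742 + 0.014 = 0.041453.

Unemployment rate after four months ≈ 4.15%.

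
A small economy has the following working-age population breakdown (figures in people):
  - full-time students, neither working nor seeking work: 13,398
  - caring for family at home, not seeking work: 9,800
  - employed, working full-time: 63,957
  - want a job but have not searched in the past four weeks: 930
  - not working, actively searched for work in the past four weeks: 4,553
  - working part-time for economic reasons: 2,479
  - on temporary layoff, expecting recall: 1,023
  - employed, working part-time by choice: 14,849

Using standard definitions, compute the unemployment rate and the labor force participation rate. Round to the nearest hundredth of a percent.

Employed = 63,957 + 2,479 + 14,849 = 81,285 (anyone who worked, including part-time for economic reasons, counts as employed).
Unemployed = 4,553 + 1,023 = 5,576 (jobless and actively searching, or on temporary layoff).
Labor force = 81,285 + 5,576 = 86,861.
Not in labor force = 13,398 + 9,800 + 930 = 24,128 (those not working and not actively searching are outside the labor force — including those who want a job but have given up searching).
Civilian working-age population = 86,861 + 24,128 = 110,989.
Unemployment rate = 5,576 / 86,861 = 6.42%.
Labor force participation rate = 86,861 / 110,989 = 78.26%.

Unemployment rate ≈ 6.42%; labor force participation rate ≈ 78.26%.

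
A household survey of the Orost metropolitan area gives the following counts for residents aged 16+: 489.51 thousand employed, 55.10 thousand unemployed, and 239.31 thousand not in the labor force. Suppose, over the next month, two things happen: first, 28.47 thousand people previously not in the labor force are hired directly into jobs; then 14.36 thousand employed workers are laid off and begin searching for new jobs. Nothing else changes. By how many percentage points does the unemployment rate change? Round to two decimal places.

The unemployment rate changes by +2.00 percentage points.

Initially, labor force = 489.51 + 55.10 = 544.61 thousand, so u = 55.10/544.61 = 10.12%.
After the first change, employed and labor force both rise by 28.47; unemployed unchanged → E = 517.98, U = 55.10, labor force = 573.08 thousand.
After the second change, employed falls and unemployed rises by 14.36; labor force unchanged → E = 503.62, U = 69.46, labor force = 573.08 thousand.
New unemployment rate = 69.46 / 573.08 = 12.12%.
Change = 12.12% − 10.12% = +2.00 percentage points.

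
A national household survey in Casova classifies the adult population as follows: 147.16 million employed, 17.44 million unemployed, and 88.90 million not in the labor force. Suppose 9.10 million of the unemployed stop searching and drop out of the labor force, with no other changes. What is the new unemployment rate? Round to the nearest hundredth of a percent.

New unemployment rate ≈ 5.36%.

Initially, labor force = 147.16 + 17.44 = 164.60 million, so u = 17.44/164.60 = 10.60%.
After the change, unemployed and labor force both fall by 9.10 → E = 147.16, U = 8.34, labor force = 155.50 million.
New unemployment rate = 8.34 / 155.50 = 5.36%.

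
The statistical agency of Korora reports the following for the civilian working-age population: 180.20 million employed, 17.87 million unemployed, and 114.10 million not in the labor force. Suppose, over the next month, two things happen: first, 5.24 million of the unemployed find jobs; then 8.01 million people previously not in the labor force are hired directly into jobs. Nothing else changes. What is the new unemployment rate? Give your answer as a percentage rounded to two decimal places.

New unemployment rate ≈ 6.13%.

Initially, labor force = 180.20 + 17.87 = 198.07 million, so u = 17.87/198.07 = 9.02%.
After the first change, unemployed falls and employed rises by 5.24; labor force unchanged → E = 185.44, U = 12.63, labor force = 198.07 million.
After the second change, employed and labor force both rise by 8.01; unemployed unchanged → E = 193.45, U = 12.63, labor force = 206.08 million.
New unemployment rate = 12.63 / 206.08 = 6.13%.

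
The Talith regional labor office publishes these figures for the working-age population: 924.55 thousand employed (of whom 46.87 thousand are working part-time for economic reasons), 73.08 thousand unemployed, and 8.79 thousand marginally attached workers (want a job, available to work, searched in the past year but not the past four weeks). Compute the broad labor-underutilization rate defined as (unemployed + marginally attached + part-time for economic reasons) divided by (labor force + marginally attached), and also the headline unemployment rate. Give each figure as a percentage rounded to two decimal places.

Broad underutilization rate ≈ 12.79%; headline unemployment rate ≈ 7.33%.

Labor force = 924.55 + 73.08 = 997.63 thousand.
Numerator = 73.08 + 8.79 + 46.87 = 128.74 thousand.
Denominator = 997.63 + 8.79 = 1,006.42 thousand.
Broad rate = 128.74 / 1,006.42 = 12.79%.
Headline unemployment rate = 73.08 / 997.63 = 7.33%.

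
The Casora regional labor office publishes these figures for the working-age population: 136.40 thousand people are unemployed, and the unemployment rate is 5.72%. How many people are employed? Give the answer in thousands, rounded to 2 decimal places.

Labor force = U / u = 136.40 / 0.0572 ≈ 2,384.62 thousand.
Employed = labor force − unemployed = 2,384.62 − 136.40 = 2,248.22 thousand.

About 2,248.22 thousand are employed.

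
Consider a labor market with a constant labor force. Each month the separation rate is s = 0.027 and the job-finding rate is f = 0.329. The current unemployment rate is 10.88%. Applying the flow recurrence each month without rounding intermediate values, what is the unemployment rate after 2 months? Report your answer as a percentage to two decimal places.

With a fixed labor force, u_{t+1} = u_t + s·(1−u_t) − f·u_t = u_t·(1−s−f) + s.
Here 1−s−f = 0.644 and s = 0.027.
u_1 = 0.108800 × 0.644 + 0.027 = 0.097067.
u_2 = 0.097067 × 0.644 + 0.027 = 0.089511.

Unemployment rate after two months ≈ 8.95%.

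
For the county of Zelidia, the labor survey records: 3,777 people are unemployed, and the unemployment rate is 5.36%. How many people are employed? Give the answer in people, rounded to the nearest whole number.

About 66,689 are employed.

Labor force = U / u = 3,777 / 0.0536 ≈ 70,466.
Employed = labor force − unemployed = 70,466 − 3,777 = 66,689.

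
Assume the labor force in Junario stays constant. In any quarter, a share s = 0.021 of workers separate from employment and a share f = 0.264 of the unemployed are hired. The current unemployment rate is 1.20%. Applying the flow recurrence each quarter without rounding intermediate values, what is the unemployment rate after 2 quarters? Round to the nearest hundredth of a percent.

With a fixed labor force, u_{t+1} = u_t + s·(1−u_t) − f·u_t = u_t·(1−s−f) + s.
Here 1−s−f = 0.715 and s = 0.021.
u_1 = 0.012000 × 0.715 + 0.021 = 0.029580.
u_2 = 0.029580 × 0.715 + 0.021 = 0.042150.

Unemployment rate after two quarters ≈ 4.21%.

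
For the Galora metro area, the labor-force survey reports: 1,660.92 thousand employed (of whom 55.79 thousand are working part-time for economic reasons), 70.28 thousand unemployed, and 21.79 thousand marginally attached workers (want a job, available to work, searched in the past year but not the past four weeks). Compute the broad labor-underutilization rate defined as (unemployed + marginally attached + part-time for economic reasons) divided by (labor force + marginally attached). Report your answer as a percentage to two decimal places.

Broad underutilization rate ≈ 8.43%.

Labor force = 1,660.92 + 70.28 = 1,731.20 thousand.
Numerator = 70.28 + 21.79 + 55.79 = 147.86 thousand.
Denominator = 1,731.20 + 21.79 = 1,752.99 thousand.
Broad rate = 147.86 / 1,752.99 = 8.43%.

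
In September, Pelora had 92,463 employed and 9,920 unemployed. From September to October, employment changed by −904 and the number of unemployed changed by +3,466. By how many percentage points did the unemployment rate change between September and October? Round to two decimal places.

September: labor force = 92,463 + 9,920 = 102,383; u = 9,920/102,383 = 9.69%.
October: labor force = 91,559 + 13,386 = 104,945; u = 13,386/104,945 = 12.76%.
Change = 12.76% − 9.69% = +3.07 pp.

The unemployment rate changed by +3.07 percentage points.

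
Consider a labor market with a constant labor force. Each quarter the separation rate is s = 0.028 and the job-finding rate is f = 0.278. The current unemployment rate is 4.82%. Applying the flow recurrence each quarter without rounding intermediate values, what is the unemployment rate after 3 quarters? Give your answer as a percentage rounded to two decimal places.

Unemployment rate after three quarters ≈ 7.70%.

With a fixed labor force, u_{t+1} = u_t + s·(1−u_t) − f·u_t = u_t·(1−s−f) + s.
Here 1−s−f = 0.694 and s = 0.028.
u_1 = 0.048200 × 0.694 + 0.028 = 0.061451.
u_2 = 0.061451 × 0.694 + 0.028 = 0.070647.
u_3 = 0.070647 × 0.694 + 0.028 = 0.077029.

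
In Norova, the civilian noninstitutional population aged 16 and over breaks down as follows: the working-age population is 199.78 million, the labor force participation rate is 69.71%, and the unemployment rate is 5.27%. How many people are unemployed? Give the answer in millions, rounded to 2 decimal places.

About 7.34 million are unemployed.

Labor force = 0.6971 × 199.78 = 139.27 million.
Unemployed = 0.0527 × 139.27 ≈ 7.34 million.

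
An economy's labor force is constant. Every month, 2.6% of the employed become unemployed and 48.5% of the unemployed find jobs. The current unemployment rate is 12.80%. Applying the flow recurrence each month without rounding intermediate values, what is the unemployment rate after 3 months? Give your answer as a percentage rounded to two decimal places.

With a fixed labor force, u_{t+1} = u_t + s·(1−u_t) − f·u_t = u_t·(1−s−f) + s.
Here 1−s−f = 0.489 and s = 0.026.
u_1 = 0.128000 × 0.489 + 0.026 = 0.088592.
u_2 = 0.088592 × 0.489 + 0.026 = 0.069321.
u_3 = 0.069321 × 0.489 + 0.026 = 0.059898.

Unemployment rate after three months ≈ 5.99%.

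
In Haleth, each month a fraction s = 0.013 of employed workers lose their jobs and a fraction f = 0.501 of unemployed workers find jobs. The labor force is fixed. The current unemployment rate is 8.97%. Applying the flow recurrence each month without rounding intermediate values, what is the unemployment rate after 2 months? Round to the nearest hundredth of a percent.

With a fixed labor force, u_{t+1} = u_t + s·(1−u_t) − f·u_t = u_t·(1−s−f) + s.
Here 1−s−f = 0.486 and s = 0.013.
u_1 = 0.089700 × 0.486 + 0.013 = 0.056594.
u_2 = 0.056594 × 0.486 + 0.013 = 0.040505.

Unemployment rate after two months ≈ 4.05%.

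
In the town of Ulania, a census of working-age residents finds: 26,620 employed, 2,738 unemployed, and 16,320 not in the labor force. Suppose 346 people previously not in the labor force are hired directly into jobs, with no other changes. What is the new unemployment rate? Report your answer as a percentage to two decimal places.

New unemployment rate ≈ 9.22%.

Initially, labor force = 26,620 + 2,738 = 29,358, so u = 2,738/29,358 = 9.33%.
After the change, employed and labor force both rise by 346; unemployed unchanged → E = 26,966, U = 2,738, labor force = 29,704.
New unemployment rate = 2,738 / 29,704 = 9.22%.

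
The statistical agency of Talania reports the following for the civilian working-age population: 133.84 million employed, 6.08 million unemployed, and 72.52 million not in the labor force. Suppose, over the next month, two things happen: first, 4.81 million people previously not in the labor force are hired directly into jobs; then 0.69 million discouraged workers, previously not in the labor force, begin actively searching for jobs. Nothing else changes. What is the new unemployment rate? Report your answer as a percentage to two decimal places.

New unemployment rate ≈ 4.66%.

Initially, labor force = 133.84 + 6.08 = 139.92 million, so u = 6.08/139.92 = 4.35%.
After the first change, employed and labor force both rise by 4.81; unemployed unchanged → E = 138.65, U = 6.08, labor force = 144.73 million.
After the second change, unemployed and labor force both rise by 0.69 → E = 138.65, U = 6.77, labor force = 145.42 million.
New unemployment rate = 6.77 / 145.42 = 4.66%.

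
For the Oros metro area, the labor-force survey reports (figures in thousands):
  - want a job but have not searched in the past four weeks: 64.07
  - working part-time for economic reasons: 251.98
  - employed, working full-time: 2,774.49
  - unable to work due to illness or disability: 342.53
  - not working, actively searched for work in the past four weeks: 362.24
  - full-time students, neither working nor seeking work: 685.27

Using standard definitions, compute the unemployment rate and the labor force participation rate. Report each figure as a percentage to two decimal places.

Employed = 251.98 + 2,774.49 = 3,026.47 thousand (anyone who worked, including part-time for economic reasons, counts as employed).
Unemployed = 362.24 thousand.
Labor force = 3,026.47 + 362.24 = 3,388.71 thousand.
Not in labor force = 64.07 + 342.53 + 685.27 = 1,091.87 thousand (those not working and not actively searching are outside the labor force — including those who want a job but have given up searching).
Civilian working-age population = 3,388.71 + 1,091.87 = 4,480.58 thousand.
Unemployment rate = 362.24 / 3,388.71 = 10.69%.
Labor force participation rate = 3,388.71 / 4,480.58 = 75.63%.

Unemployment rate ≈ 10.69%; labor force participation rate ≈ 75.63%.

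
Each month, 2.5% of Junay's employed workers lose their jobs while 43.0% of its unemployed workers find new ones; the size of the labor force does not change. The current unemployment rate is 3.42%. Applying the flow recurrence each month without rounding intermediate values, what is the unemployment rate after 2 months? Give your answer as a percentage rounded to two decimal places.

Unemployment rate after two months ≈ 4.88%.

With a fixed labor force, u_{t+1} = u_t + s·(1−u_t) − f·u_t = u_t·(1−s−f) + s.
Here 1−s−f = 0.545 and s = 0.025.
u_1 = 0.034200 × 0.545 + 0.025 = 0.043639.
u_2 = 0.043639 × 0.545 + 0.025 = 0.048783.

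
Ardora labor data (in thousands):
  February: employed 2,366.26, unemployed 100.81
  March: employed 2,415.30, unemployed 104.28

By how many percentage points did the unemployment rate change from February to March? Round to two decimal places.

The unemployment rate changed by +0.05 percentage points.

February: labor force = 2,366.26 + 100.81 = 2,467.07; u = 100.81/2,467.07 = 4.09%.
March: labor force = 2,415.30 + 104.28 = 2,519.58; u = 104.28/2,519.58 = 4.14%.
Change = 4.14% − 4.09% = +0.05 pp.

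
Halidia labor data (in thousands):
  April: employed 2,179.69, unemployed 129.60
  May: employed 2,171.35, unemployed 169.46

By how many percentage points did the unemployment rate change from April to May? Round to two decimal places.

The unemployment rate changed by +1.63 percentage points.

April: labor force = 2,179.69 + 129.60 = 2,309.29; u = 129.60/2,309.29 = 5.61%.
May: labor force = 2,171.35 + 169.46 = 2,340.81; u = 169.46/2,340.81 = 7.24%.
Change = 7.24% − 5.61% = +1.63 pp.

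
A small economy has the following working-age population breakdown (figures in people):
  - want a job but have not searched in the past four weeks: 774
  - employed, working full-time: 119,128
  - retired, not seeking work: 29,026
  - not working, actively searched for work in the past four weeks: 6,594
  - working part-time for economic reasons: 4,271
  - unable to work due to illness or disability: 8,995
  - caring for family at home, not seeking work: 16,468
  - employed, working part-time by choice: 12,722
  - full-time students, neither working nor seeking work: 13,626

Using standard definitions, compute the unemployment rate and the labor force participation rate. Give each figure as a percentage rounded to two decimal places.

Employed = 119,128 + 4,271 + 12,722 = 136,121 (anyone who worked, including part-time for economic reasons, counts as employed).
Unemployed = 6,594.
Labor force = 136,121 + 6,594 = 142,715.
Not in labor force = 774 + 29,026 + 8,995 + 16,468 + 13,626 = 68,889 (those not working and not actively searching are outside the labor force — including those who want a job but have given up searching).
Civilian working-age population = 142,715 + 68,889 = 211,604.
Unemployment rate = 6,594 / 142,715 = 4.62%.
Labor force participation rate = 142,715 / 211,604 = 67.44%.

Unemployment rate ≈ 4.62%; labor force participation rate ≈ 67.44%.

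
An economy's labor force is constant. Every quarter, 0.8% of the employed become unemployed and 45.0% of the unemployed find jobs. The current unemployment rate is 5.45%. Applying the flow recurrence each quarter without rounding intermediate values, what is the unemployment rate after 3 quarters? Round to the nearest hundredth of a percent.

Unemployment rate after three quarters ≈ 2.34%.

With a fixed labor force, u_{t+1} = u_t + s·(1−u_t) − f·u_t = u_t·(1−s−f) + s.
Here 1−s−f = 0.542 and s = 0.008.
u_1 = 0.054500 × 0.542 + 0.008 = 0.037539.
u_2 = 0.037539 × 0.542 + 0.008 = 0.028346.
u_3 = 0.028346 × 0.542 + 0.008 = 0.023364.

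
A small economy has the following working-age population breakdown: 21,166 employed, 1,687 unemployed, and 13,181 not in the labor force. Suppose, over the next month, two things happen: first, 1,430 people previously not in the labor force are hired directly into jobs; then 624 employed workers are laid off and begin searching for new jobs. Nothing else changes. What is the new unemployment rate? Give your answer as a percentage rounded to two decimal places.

New unemployment rate ≈ 9.52%.

Initially, labor force = 21,166 + 1,687 = 22,853, so u = 1,687/22,853 = 7.38%.
After the first change, employed and labor force both rise by 1,430; unemployed unchanged → E = 22,596, U = 1,687, labor force = 24,283.
After the second change, employed falls and unemployed rises by 624; labor force unchanged → E = 21,972, U = 2,311, labor force = 24,283.
New unemployment rate = 2,311 / 24,283 = 9.52%.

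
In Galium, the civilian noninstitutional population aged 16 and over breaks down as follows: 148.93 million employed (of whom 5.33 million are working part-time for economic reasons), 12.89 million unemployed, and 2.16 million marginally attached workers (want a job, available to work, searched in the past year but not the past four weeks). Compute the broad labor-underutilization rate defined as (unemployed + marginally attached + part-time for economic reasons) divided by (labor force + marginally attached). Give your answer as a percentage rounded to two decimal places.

Labor force = 148.93 + 12.89 = 161.82 million.
Numerator = 12.89 + 2.16 + 5.33 = 20.38 million.
Denominator = 161.82 + 2.16 = 163.98 million.
Broad rate = 20.38 / 163.98 = 12.43%.

Broad underutilization rate ≈ 12.43%.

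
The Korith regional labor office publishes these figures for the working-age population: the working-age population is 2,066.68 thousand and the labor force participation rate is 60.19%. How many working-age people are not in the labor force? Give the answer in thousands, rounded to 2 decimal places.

Share not in the labor force = 1 − 0.6019 = 0.3981.
Not in labor force = 0.3981 × 2,066.68 ≈ 822.75 thousand.

About 822.75 thousand are not in the labor force.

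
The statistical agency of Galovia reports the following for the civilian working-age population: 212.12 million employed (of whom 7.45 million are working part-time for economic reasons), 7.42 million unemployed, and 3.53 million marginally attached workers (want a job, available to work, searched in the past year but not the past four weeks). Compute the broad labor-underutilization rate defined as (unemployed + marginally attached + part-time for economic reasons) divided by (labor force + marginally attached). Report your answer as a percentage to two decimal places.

Broad underutilization rate ≈ 8.25%.

Labor force = 212.12 + 7.42 = 219.54 million.
Numerator = 7.42 + 3.53 + 7.45 = 18.40 million.
Denominator = 219.54 + 3.53 = 223.07 million.
Broad rate = 18.40 / 223.07 = 8.25%.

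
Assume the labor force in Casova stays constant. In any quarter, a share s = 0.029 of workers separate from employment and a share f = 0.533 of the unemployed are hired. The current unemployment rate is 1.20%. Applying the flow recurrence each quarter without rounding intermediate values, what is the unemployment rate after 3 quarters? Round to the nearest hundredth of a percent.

With a fixed labor force, u_{t+1} = u_t + s·(1−u_t) − f·u_t = u_t·(1−s−f) + s.
Here 1−s−f = 0.438 and s = 0.029.
u_1 = 0.012000 × 0.438 + 0.029 = 0.034256.
u_2 = 0.034256 × 0.438 + 0.029 = 0.044004.
u_3 = 0.044004 × 0.438 + 0.029 = 0.048274.

Unemployment rate after three quarters ≈ 4.83%.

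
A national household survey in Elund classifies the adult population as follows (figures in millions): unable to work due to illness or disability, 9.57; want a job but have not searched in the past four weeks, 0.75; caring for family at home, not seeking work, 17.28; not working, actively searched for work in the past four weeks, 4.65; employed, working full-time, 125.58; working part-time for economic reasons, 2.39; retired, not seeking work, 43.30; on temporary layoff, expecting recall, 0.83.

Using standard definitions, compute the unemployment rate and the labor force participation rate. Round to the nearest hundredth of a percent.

Employed = 125.58 + 2.39 = 127.97 million (anyone who worked, including part-time for economic reasons, counts as employed).
Unemployed = 4.65 + 0.83 = 5.48 million (jobless and actively searching, or on temporary layoff).
Labor force = 127.97 + 5.48 = 133.45 million.
Not in labor force = 9.57 + 0.75 + 17.28 + 43.30 = 70.90 million (those not working and not actively searching are outside the labor force — including those who want a job but have given up searching).
Civilian working-age population = 133.45 + 70.90 = 204.35 million.
Unemployment rate = 5.48 / 133.45 = 4.11%.
Labor force participation rate = 133.45 / 204.35 = 65.30%.

Unemployment rate ≈ 4.11%; labor force participation rate ≈ 65.30%.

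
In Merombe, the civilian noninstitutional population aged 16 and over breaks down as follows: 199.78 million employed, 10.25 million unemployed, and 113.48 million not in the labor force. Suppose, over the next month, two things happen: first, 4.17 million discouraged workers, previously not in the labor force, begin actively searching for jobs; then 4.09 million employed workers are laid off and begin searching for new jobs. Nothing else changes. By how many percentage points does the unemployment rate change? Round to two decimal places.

Initially, labor force = 199.78 + 10.25 = 210.03 million, so u = 10.25/210.03 = 4.88%.
After the first change, unemployed and labor force both rise by 4.17 → E = 199.78, U = 14.42, labor force = 214.20 million.
After the second change, employed falls and unemployed rises by 4.09; labor force unchanged → E = 195.69, U = 18.51, labor force = 214.20 million.
New unemployment rate = 18.51 / 214.20 = 8.64%.
Change = 8.64% − 4.88% = +3.76 percentage points.

The unemployment rate changes by +3.76 percentage points.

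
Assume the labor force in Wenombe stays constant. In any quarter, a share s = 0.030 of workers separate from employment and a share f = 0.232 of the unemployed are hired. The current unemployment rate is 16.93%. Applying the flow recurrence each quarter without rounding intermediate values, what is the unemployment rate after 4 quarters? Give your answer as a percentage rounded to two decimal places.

With a fixed labor force, u_{t+1} = u_t + s·(1−u_t) − f·u_t = u_t·(1−s−f) + s.
Here 1−s−f = 0.738 and s = 0.030.
u_1 = 0.169300 × 0.738 + 0.030 = 0.154943.
u_2 = 0.154943 × 0.738 + 0.030 = 0.144348.
u_3 = 0.144348 × 0.738 + 0.030 = 0.136529.
u_4 = 0.136529 × 0.738 + 0.030 = 0.130758.

Unemployment rate after four quarters ≈ 13.08%.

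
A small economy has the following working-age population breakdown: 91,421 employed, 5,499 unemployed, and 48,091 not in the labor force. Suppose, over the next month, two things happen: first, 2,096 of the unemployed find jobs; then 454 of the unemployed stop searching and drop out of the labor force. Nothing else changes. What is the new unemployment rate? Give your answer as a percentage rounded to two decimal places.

New unemployment rate ≈ 3.06%.

Initially, labor force = 91,421 + 5,499 = 96,920, so u = 5,499/96,920 = 5.67%.
After the first change, unemployed falls and employed rises by 2,096; labor force unchanged → E = 93,517, U = 3,403, labor force = 96,920.
After the second change, unemployed and labor force both fall by 454 → E = 93,517, U = 2,949, labor force = 96,466.
New unemployment rate = 2,949 / 96,466 = 3.06%.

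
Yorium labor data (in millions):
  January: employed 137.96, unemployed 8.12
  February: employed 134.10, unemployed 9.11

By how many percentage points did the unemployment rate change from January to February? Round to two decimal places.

January: labor force = 137.96 + 8.12 = 146.08; u = 8.12/146.08 = 5.56%.
February: labor force = 134.10 + 9.11 = 143.21; u = 9.11/143.21 = 6.36%.
Change = 6.36% − 5.56% = +0.80 pp.

The unemployment rate changed by +0.80 percentage points.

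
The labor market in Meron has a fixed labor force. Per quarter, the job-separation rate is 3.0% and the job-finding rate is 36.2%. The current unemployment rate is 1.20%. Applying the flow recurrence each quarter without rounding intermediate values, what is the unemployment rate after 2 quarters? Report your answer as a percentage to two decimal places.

With a fixed labor force, u_{t+1} = u_t + s·(1−u_t) − f·u_t = u_t·(1−s−f) + s.
Here 1−s−f = 0.608 and s = 0.030.
u_1 = 0.012000 × 0.608 + 0.030 = 0.037296.
u_2 = 0.037296 × 0.608 + 0.030 = 0.052676.

Unemployment rate after two quarters ≈ 5.27%.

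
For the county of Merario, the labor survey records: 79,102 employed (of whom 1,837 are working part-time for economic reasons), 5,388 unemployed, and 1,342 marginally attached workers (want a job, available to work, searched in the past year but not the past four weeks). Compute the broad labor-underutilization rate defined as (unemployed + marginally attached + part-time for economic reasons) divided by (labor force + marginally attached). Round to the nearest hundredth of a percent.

Labor force = 79,102 + 5,388 = 84,490.
Numerator = 5,388 + 1,342 + 1,837 = 8,567.
Denominator = 84,490 + 1,342 = 85,832.
Broad rate = 8,567 / 85,832 = 9.98%.

Broad underutilization rate ≈ 9.98%.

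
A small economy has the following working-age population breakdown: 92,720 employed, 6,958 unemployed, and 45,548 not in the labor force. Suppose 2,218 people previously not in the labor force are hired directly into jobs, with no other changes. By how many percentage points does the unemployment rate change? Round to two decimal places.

The unemployment rate changes by −0.15 percentage points.

Initially, labor force = 92,720 + 6,958 = 99,678, so u = 6,958/99,678 = 6.98%.
After the change, employed and labor force both rise by 2,218; unemployed unchanged → E = 94,938, U = 6,958, labor force = 101,896.
New unemployment rate = 6,958 / 101,896 = 6.83%.
Change = 6.83% − 6.98% = −0.15 percentage points.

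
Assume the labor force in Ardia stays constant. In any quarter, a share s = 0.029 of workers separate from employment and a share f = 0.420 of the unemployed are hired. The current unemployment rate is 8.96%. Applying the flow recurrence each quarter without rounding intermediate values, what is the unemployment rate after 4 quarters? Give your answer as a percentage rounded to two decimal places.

With a fixed labor force, u_{t+1} = u_t + s·(1−u_t) − f·u_t = u_t·(1−s−f) + s.
Here 1−s−f = 0.551 and s = 0.029.
u_1 = 0.089600 × 0.551 + 0.029 = 0.078370.
u_2 = 0.078370 × 0.551 + 0.029 = 0.072182.
u_3 = 0.072182 × 0.551 + 0.029 = 0.068772.
u_4 = 0.068772 × 0.551 + 0.029 = 0.066893.

Unemployment rate after four quarters ≈ 6.69%.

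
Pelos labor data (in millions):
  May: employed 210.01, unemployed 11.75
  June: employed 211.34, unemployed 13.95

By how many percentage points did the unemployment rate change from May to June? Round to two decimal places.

The unemployment rate changed by +0.89 percentage points.

May: labor force = 210.01 + 11.75 = 221.76; u = 11.75/221.76 = 5.30%.
June: labor force = 211.34 + 13.95 = 225.29; u = 13.95/225.29 = 6.19%.
Change = 6.19% − 5.30% = +0.89 pp.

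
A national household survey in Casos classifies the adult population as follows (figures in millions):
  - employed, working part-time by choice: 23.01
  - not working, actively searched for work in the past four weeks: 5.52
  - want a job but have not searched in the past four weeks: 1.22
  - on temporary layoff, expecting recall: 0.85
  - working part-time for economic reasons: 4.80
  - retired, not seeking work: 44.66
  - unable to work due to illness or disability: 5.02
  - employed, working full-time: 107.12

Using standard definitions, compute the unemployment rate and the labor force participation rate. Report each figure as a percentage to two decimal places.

Unemployment rate ≈ 4.51%; labor force participation rate ≈ 73.52%.

Employed = 23.01 + 4.80 + 107.12 = 134.93 million (anyone who worked, including part-time for economic reasons, counts as employed).
Unemployed = 5.52 + 0.85 = 6.37 million (jobless and actively searching, or on temporary layoff).
Labor force = 134.93 + 6.37 = 141.30 million.
Not in labor force = 1.22 + 44.66 + 5.02 = 50.90 million (those not working and not actively searching are outside the labor force — including those who want a job but have given up searching).
Civilian working-age population = 141.30 + 50.90 = 192.20 million.
Unemployment rate = 6.37 / 141.30 = 4.51%.
Labor force participation rate = 141.30 / 192.20 = 73.52%.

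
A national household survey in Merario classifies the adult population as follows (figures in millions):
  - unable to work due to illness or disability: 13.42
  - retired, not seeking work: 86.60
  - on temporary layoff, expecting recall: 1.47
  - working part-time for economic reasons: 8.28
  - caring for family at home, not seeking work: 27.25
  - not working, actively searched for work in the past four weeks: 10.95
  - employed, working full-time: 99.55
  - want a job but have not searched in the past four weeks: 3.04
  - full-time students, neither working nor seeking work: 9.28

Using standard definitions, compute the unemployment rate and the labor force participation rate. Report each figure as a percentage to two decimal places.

Unemployment rate ≈ 10.33%; labor force participation rate ≈ 46.28%.

Employed = 8.28 + 99.55 = 107.83 million (anyone who worked, including part-time for economic reasons, counts as employed).
Unemployed = 1.47 + 10.95 = 12.42 million (jobless and actively searching, or on temporary layoff).
Labor force = 107.83 + 12.42 = 120.25 million.
Not in labor force = 13.42 + 86.60 + 27.25 + 3.04 + 9.28 = 139.59 million (those not working and not actively searching are outside the labor force — including those who want a job but have given up searching).
Civilian working-age population = 120.25 + 139.59 = 259.84 million.
Unemployment rate = 12.42 / 120.25 = 10.33%.
Labor force participation rate = 120.25 / 259.84 = 46.28%.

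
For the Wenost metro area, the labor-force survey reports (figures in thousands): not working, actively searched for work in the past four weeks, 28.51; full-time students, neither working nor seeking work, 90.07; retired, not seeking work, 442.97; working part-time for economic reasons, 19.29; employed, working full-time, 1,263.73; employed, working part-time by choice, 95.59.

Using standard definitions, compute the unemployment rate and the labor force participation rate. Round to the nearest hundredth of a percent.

Employed = 19.29 + 1,263.73 + 95.59 = 1,378.61 thousand (anyone who worked, including part-time for economic reasons, counts as employed).
Unemployed = 28.51 thousand.
Labor force = 1,378.61 + 28.51 = 1,407.12 thousand.
Not in labor force = 90.07 + 442.97 = 533.04 thousand (those not working and not actively searching are outside the labor force).
Civilian working-age population = 1,407.12 + 533.04 = 1,940.16 thousand.
Unemployment rate = 28.51 / 1,407.12 = 2.03%.
Labor force participation rate = 1,407.12 / 1,940.16 = 72.53%.

Unemployment rate ≈ 2.03%; labor force participation rate ≈ 72.53%.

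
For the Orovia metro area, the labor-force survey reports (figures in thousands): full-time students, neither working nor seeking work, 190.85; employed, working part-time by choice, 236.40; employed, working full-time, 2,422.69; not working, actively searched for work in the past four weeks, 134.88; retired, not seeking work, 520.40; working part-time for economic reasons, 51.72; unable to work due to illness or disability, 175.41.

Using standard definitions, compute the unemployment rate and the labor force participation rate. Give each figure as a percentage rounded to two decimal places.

Unemployment rate ≈ 4.74%; labor force participation rate ≈ 76.24%.

Employed = 236.40 + 2,422.69 + 51.72 = 2,710.81 thousand (anyone who worked, including part-time for economic reasons, counts as employed).
Unemployed = 134.88 thousand.
Labor force = 2,710.81 + 134.88 = 2,845.69 thousand.
Not in labor force = 190.85 + 520.40 + 175.41 = 886.66 thousand (those not working and not actively searching are outside the labor force).
Civilian working-age population = 2,845.69 + 886.66 = 3,732.35 thousand.
Unemployment rate = 134.88 / 2,845.69 = 4.74%.
Labor force participation rate = 2,845.69 / 3,732.35 = 76.24%.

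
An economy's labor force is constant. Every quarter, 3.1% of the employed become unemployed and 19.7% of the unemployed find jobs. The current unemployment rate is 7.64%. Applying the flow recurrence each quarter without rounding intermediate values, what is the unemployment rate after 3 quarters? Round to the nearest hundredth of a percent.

With a fixed labor force, u_{t+1} = u_t + s·(1−u_t) − f·u_t = u_t·(1−s−f) + s.
Here 1−s−f = 0.772 and s = 0.031.
u_1 = 0.076400 × 0.772 + 0.031 = 0.089981.
u_2 = 0.089981 × 0.772 + 0.031 = 0.100465.
u_3 = 0.100465 × 0.772 + 0.031 = 0.108559.

Unemployment rate after three quarters ≈ 10.86%.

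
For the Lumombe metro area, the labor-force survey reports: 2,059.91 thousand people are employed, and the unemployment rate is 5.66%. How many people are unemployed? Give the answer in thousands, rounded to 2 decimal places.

About 123.59 thousand are unemployed.

Let U be the number unemployed. The labor force is E + U, and U/(E+U) = 0.0566.
So U = 0.0566 × 2,059.91 / (1 − 0.0566) = 116.5909 / 0.9434 ≈ 123.59 thousand.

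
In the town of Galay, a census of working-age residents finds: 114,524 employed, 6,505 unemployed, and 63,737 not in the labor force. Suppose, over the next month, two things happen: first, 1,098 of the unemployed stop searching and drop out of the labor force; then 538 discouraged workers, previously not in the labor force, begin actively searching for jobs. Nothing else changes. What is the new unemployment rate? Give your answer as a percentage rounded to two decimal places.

New unemployment rate ≈ 4.93%.

Initially, labor force = 114,524 + 6,505 = 121,029, so u = 6,505/121,029 = 5.37%.
After the first change, unemployed and labor force both fall by 1,098 → E = 114,524, U = 5,407, labor force = 119,931.
After the second change, unemployed and labor force both rise by 538 → E = 114,524, U = 5,945, labor force = 120,469.
New unemployment rate = 5,945 / 120,469 = 4.93%.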